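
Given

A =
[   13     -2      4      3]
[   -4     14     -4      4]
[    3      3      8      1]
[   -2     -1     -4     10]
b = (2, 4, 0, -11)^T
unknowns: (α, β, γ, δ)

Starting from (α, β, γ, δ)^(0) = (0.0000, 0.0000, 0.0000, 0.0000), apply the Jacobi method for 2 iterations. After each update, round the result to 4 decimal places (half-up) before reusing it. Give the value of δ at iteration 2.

Iteration 1:
  α = (2 - (-2)·0.0000 - (4)·0.0000 - (3)·0.0000) / (13) = 0.1538
  β = (4 - (-4)·0.0000 - (-4)·0.0000 - (4)·0.0000) / (14) = 0.2857
  γ = (0 - (3)·0.0000 - (3)·0.0000 - (1)·0.0000) / (8) = 0.0000
  δ = (-11 - (-2)·0.0000 - (-1)·0.0000 - (-4)·0.0000) / (10) = -1.1000
Iteration 2:
  α = (2 - (-2)·0.2857 - (4)·0.0000 - (3)·-1.1000) / (13) = 0.4516
  β = (4 - (-4)·0.1538 - (-4)·0.0000 - (4)·-1.1000) / (14) = 0.6439
  γ = (0 - (3)·0.1538 - (3)·0.2857 - (1)·-1.1000) / (8) = -0.0273
  δ = (-11 - (-2)·0.1538 - (-1)·0.2857 - (-4)·0.0000) / (10) = -1.0407

-1.0407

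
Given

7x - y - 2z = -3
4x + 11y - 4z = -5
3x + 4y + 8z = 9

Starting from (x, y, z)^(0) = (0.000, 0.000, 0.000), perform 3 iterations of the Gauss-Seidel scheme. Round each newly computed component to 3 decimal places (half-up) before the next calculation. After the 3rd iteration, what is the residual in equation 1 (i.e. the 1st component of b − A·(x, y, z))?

0.032

Iteration 1:
  x = (-3 - (-1)·0.000 - (-2)·0.000) / (7) = -0.429
  y = (-5 - (4)·-0.429 - (-4)·0.000) / (11) = -0.299
  z = (9 - (3)·-0.429 - (4)·-0.299) / (8) = 1.435
Iteration 2:
  x = (-3 - (-1)·-0.299 - (-2)·1.435) / (7) = -0.061
  y = (-5 - (4)·-0.061 - (-4)·1.435) / (11) = 0.089
  z = (9 - (3)·-0.061 - (4)·0.089) / (8) = 1.103
Iteration 3:
  x = (-3 - (-1)·0.089 - (-2)·1.103) / (7) = -0.101
  y = (-5 - (4)·-0.101 - (-4)·1.103) / (11) = -0.017
  z = (9 - (3)·-0.101 - (4)·-0.017) / (8) = 1.171
Residual b − A·x = (0.032, 0.275, 0.003)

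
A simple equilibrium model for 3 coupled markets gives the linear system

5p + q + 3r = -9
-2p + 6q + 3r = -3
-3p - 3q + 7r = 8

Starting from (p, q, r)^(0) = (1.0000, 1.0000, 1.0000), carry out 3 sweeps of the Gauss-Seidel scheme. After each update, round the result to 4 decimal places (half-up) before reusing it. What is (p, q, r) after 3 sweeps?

(-2.0387, -1.4511, -0.3528)

Iteration 1:
  p = (-9 - (1)·1.0000 - (3)·1.0000) / (5) = -2.6000
  q = (-3 - (-2)·-2.6000 - (3)·1.0000) / (6) = -1.8667
  r = (8 - (-3)·-2.6000 - (-3)·-1.8667) / (7) = -0.7714
Iteration 2:
  p = (-9 - (1)·-1.8667 - (3)·-0.7714) / (5) = -0.9638
  q = (-3 - (-2)·-0.9638 - (3)·-0.7714) / (6) = -0.4356
  r = (8 - (-3)·-0.9638 - (-3)·-0.4356) / (7) = 0.5431
Iteration 3:
  p = (-9 - (1)·-0.4356 - (3)·0.5431) / (5) = -2.0387
  q = (-3 - (-2)·-2.0387 - (3)·0.5431) / (6) = -1.4511
  r = (8 - (-3)·-2.0387 - (-3)·-1.4511) / (7) = -0.3528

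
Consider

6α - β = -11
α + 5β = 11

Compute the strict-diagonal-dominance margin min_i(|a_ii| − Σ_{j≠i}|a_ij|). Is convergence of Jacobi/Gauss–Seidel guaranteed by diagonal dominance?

row 1: |6| − (1) = 5
row 2: |5| − (1) = 4
minimum over rows = 4 → strictly diagonally dominant (convergence guaranteed)

4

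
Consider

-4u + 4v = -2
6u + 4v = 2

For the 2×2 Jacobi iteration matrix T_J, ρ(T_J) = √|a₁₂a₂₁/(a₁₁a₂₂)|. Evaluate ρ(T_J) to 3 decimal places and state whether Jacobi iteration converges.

1.225

a₁₂a₂₁/(a₁₁a₂₂) = (4)·(6) / ((-4)·(4)) = -1.500000
ρ = √|-1.500000| = √1.500000 = 1.225
ρ > 1, so Jacobi diverges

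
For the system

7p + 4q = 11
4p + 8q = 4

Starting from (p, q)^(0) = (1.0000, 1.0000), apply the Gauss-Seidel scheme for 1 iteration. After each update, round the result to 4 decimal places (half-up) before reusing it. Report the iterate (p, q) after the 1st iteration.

(1.0000, 0.0000)

Iteration 1:
  p = (11 - (4)·1.0000) / (7) = 1.0000
  q = (4 - (4)·1.0000) / (8) = 0.0000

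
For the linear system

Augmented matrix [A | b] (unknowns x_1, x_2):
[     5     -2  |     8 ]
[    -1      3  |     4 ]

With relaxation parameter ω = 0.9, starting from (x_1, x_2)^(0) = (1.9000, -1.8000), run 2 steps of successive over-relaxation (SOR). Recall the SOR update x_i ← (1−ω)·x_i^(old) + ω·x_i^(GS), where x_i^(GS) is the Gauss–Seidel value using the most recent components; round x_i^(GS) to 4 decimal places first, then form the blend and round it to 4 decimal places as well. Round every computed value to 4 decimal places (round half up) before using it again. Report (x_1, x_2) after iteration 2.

Iteration 1:
  x_1: GS value = (8 - (-2)·-1.8000) / (5) = 0.8800;  x_1 ← (1−ω)·1.9000 + ω·0.8800 = 0.9820
  x_2: GS value = (4 - (-1)·0.9820) / (3) = 1.6607;  x_2 ← (1−ω)·-1.8000 + ω·1.6607 = 1.3146
Iteration 2:
  x_1: GS value = (8 - (-2)·1.3146) / (5) = 2.1258;  x_1 ← (1−ω)·0.9820 + ω·2.1258 = 2.0114
  x_2: GS value = (4 - (-1)·2.0114) / (3) = 2.0038;  x_2 ← (1−ω)·1.3146 + ω·2.0038 = 1.9349

(2.0114, 1.9349)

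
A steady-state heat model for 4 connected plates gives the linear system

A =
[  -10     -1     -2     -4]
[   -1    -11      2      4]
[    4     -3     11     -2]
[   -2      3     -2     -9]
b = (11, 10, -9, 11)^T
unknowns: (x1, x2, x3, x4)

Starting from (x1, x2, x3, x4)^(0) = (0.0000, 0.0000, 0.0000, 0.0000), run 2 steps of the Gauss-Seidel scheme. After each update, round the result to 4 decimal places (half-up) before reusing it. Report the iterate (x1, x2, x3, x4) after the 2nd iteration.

(-0.4491, -1.3864, -1.2340, -1.3103)

Iteration 1:
  x1 = (11 - (-1)·0.0000 - (-2)·0.0000 - (-4)·0.0000) / (-10) = -1.1000
  x2 = (10 - (-1)·-1.1000 - (2)·0.0000 - (4)·0.0000) / (-11) = -0.8091
  x3 = (-9 - (4)·-1.1000 - (-3)·-0.8091 - (-2)·0.0000) / (11) = -0.6388
  x4 = (11 - (-2)·-1.1000 - (3)·-0.8091 - (-2)·-0.6388) / (-9) = -1.1055
Iteration 2:
  x1 = (11 - (-1)·-0.8091 - (-2)·-0.6388 - (-4)·-1.1055) / (-10) = -0.4491
  x2 = (10 - (-1)·-0.4491 - (2)·-0.6388 - (4)·-1.1055) / (-11) = -1.3864
  x3 = (-9 - (4)·-0.4491 - (-3)·-1.3864 - (-2)·-1.1055) / (11) = -1.2340
  x4 = (11 - (-2)·-0.4491 - (3)·-1.3864 - (-2)·-1.2340) / (-9) = -1.3103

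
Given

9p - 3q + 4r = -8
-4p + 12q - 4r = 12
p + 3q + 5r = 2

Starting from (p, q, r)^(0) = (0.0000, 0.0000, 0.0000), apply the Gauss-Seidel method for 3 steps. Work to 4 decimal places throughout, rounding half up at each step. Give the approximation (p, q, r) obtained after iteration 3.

Iteration 1:
  p = (-8 - (-3)·0.0000 - (4)·0.0000) / (9) = -0.8889
  q = (12 - (-4)·-0.8889 - (-4)·0.0000) / (12) = 0.7037
  r = (2 - (1)·-0.8889 - (3)·0.7037) / (5) = 0.1556
Iteration 2:
  p = (-8 - (-3)·0.7037 - (4)·0.1556) / (9) = -0.7235
  q = (12 - (-4)·-0.7235 - (-4)·0.1556) / (12) = 0.8107
  r = (2 - (1)·-0.7235 - (3)·0.8107) / (5) = 0.0583
Iteration 3:
  p = (-8 - (-3)·0.8107 - (4)·0.0583) / (9) = -0.6446
  q = (12 - (-4)·-0.6446 - (-4)·0.0583) / (12) = 0.8046
  r = (2 - (1)·-0.6446 - (3)·0.8046) / (5) = 0.0462

(-0.6446, 0.8046, 0.0462)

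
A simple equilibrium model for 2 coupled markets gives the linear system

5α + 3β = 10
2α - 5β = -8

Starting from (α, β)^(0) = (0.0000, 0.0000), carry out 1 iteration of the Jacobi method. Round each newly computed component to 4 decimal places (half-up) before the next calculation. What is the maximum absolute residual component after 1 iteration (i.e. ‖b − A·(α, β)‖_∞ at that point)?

Iteration 1:
  α = (10 - (3)·0.0000) / (5) = 2.0000
  β = (-8 - (2)·0.0000) / (-5) = 1.6000
Residual b − A·x = (-4.8000, -4.0000); ∞-norm = 4.8000

4.8000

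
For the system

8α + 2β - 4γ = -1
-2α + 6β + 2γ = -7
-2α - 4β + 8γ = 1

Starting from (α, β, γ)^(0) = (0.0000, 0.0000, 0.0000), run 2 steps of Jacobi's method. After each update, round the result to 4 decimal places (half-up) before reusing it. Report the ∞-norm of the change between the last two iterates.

0.6146

Iteration 1:
  α = (-1 - (2)·0.0000 - (-4)·0.0000) / (8) = -0.1250
  β = (-7 - (-2)·0.0000 - (2)·0.0000) / (6) = -1.1667
  γ = (1 - (-2)·0.0000 - (-4)·0.0000) / (8) = 0.1250
Iteration 2:
  α = (-1 - (2)·-1.1667 - (-4)·0.1250) / (8) = 0.2292
  β = (-7 - (-2)·-0.1250 - (2)·0.1250) / (6) = -1.2500
  γ = (1 - (-2)·-0.1250 - (-4)·-1.1667) / (8) = -0.4896
Change: (0.3542, -0.0833, -0.6146) → max |·| = 0.6146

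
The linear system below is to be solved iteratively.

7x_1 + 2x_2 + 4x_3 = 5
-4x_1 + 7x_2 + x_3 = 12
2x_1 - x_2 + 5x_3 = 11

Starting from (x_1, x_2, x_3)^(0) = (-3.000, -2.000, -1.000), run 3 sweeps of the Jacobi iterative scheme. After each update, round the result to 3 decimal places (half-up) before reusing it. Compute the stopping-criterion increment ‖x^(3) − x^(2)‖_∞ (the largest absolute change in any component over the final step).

Iteration 1:
  x_1 = (5 - (2)·-2.000 - (4)·-1.000) / (7) = 1.857
  x_2 = (12 - (-4)·-3.000 - (1)·-1.000) / (7) = 0.143
  x_3 = (11 - (2)·-3.000 - (-1)·-2.000) / (5) = 3.000
Iteration 2:
  x_1 = (5 - (2)·0.143 - (4)·3.000) / (7) = -1.041
  x_2 = (12 - (-4)·1.857 - (1)·3.000) / (7) = 2.347
  x_3 = (11 - (2)·1.857 - (-1)·0.143) / (5) = 1.486
Iteration 3:
  x_1 = (5 - (2)·2.347 - (4)·1.486) / (7) = -0.805
  x_2 = (12 - (-4)·-1.041 - (1)·1.486) / (7) = 0.907
  x_3 = (11 - (2)·-1.041 - (-1)·2.347) / (5) = 3.086
Change: (0.236, -1.440, 1.600) → max |·| = 1.600

1.600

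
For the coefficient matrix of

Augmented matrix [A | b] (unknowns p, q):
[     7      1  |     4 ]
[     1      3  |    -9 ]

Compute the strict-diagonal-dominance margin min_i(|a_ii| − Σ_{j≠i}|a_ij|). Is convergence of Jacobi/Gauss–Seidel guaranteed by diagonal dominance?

2

row 1: |7| − (1) = 6
row 2: |3| − (1) = 2
minimum over rows = 2 → strictly diagonally dominant (convergence guaranteed)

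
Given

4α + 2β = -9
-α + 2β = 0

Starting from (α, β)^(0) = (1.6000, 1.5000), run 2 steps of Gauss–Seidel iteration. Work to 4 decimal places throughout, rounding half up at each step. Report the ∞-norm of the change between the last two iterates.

1.5000

Iteration 1:
  α = (-9 - (2)·1.5000) / (4) = -3.0000
  β = (0 - (-1)·-3.0000) / (2) = -1.5000
Iteration 2:
  α = (-9 - (2)·-1.5000) / (4) = -1.5000
  β = (0 - (-1)·-1.5000) / (2) = -0.7500
Change: (1.5000, 0.7500) → max |·| = 1.5000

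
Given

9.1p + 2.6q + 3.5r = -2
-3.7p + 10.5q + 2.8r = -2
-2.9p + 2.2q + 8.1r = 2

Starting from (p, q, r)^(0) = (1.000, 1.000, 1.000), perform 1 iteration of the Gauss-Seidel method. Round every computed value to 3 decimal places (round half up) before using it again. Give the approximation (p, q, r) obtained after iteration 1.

(-0.890, -0.771, 0.138)

Iteration 1:
  p = (-2 - (2.6)·1.000 - (3.5)·1.000) / (9.1) = -0.890
  q = (-2 - (-3.7)·-0.890 - (2.8)·1.000) / (10.5) = -0.771
  r = (2 - (-2.9)·-0.890 - (2.2)·-0.771) / (8.1) = 0.138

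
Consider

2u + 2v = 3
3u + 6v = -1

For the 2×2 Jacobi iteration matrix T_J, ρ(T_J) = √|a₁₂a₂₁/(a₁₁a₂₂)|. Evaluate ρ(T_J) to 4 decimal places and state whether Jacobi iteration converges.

a₁₂a₂₁/(a₁₁a₂₂) = (2)·(3) / ((2)·(6)) = 0.500000
ρ = √|0.500000| = √0.500000 = 0.7071
ρ < 1, so Jacobi converges

0.7071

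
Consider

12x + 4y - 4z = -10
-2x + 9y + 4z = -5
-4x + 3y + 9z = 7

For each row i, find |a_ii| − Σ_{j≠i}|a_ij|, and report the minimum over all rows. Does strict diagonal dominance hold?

row 1: |12| − (4+4) = 4
row 2: |9| − (2+4) = 3
row 3: |9| − (4+3) = 2
minimum over rows = 2 → strictly diagonally dominant (convergence guaranteed)

2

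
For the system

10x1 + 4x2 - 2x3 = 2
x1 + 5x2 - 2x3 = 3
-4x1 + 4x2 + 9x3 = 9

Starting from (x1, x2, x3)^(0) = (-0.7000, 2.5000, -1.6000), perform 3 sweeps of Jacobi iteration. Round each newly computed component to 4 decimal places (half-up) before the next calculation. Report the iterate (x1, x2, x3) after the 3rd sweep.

Iteration 1:
  x1 = (2 - (4)·2.5000 - (-2)·-1.6000) / (10) = -1.1200
  x2 = (3 - (1)·-0.7000 - (-2)·-1.6000) / (5) = 0.1000
  x3 = (9 - (-4)·-0.7000 - (4)·2.5000) / (9) = -0.4222
Iteration 2:
  x1 = (2 - (4)·0.1000 - (-2)·-0.4222) / (10) = 0.0756
  x2 = (3 - (1)·-1.1200 - (-2)·-0.4222) / (5) = 0.6551
  x3 = (9 - (-4)·-1.1200 - (4)·0.1000) / (9) = 0.4578
Iteration 3:
  x1 = (2 - (4)·0.6551 - (-2)·0.4578) / (10) = 0.0295
  x2 = (3 - (1)·0.0756 - (-2)·0.4578) / (5) = 0.7680
  x3 = (9 - (-4)·0.0756 - (4)·0.6551) / (9) = 0.7424

(0.0295, 0.7680, 0.7424)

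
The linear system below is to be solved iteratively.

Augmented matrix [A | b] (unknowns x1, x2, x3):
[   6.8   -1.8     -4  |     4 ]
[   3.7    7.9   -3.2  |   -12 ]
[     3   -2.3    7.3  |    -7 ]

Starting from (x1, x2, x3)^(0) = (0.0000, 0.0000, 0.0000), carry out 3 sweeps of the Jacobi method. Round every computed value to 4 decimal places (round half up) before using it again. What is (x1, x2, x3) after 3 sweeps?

Iteration 1:
  x1 = (4 - (-1.8)·0.0000 - (-4)·0.0000) / (6.8) = 0.5882
  x2 = (-12 - (3.7)·0.0000 - (-3.2)·0.0000) / (7.9) = -1.5190
  x3 = (-7 - (3)·0.0000 - (-2.3)·0.0000) / (7.3) = -0.9589
Iteration 2:
  x1 = (4 - (-1.8)·-1.5190 - (-4)·-0.9589) / (6.8) = -0.3779
  x2 = (-12 - (3.7)·0.5882 - (-3.2)·-0.9589) / (7.9) = -2.1829
  x3 = (-7 - (3)·0.5882 - (-2.3)·-1.5190) / (7.3) = -1.6792
Iteration 3:
  x1 = (4 - (-1.8)·-2.1829 - (-4)·-1.6792) / (6.8) = -0.9774
  x2 = (-12 - (3.7)·-0.3779 - (-3.2)·-1.6792) / (7.9) = -2.0222
  x3 = (-7 - (3)·-0.3779 - (-2.3)·-2.1829) / (7.3) = -1.4914

(-0.9774, -2.0222, -1.4914)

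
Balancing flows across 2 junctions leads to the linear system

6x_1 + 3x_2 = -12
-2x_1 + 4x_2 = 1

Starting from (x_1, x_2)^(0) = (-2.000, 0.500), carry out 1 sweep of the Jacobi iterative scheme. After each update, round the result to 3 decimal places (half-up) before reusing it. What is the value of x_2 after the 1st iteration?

-0.750

Iteration 1:
  x_1 = (-12 - (3)·0.500) / (6) = -2.250
  x_2 = (1 - (-2)·-2.000) / (4) = -0.750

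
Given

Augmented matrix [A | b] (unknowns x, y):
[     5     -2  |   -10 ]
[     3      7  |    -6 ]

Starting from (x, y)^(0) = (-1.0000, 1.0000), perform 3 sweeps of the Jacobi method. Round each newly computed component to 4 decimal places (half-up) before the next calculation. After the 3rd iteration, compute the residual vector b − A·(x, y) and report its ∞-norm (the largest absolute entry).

Iteration 1:
  x = (-10 - (-2)·1.0000) / (5) = -1.6000
  y = (-6 - (3)·-1.0000) / (7) = -0.4286
Iteration 2:
  x = (-10 - (-2)·-0.4286) / (5) = -2.1714
  y = (-6 - (3)·-1.6000) / (7) = -0.1714
Iteration 3:
  x = (-10 - (-2)·-0.1714) / (5) = -2.0686
  y = (-6 - (3)·-2.1714) / (7) = 0.0735
Residual b − A·x = (0.4900, -0.3087); ∞-norm = 0.4900

0.4900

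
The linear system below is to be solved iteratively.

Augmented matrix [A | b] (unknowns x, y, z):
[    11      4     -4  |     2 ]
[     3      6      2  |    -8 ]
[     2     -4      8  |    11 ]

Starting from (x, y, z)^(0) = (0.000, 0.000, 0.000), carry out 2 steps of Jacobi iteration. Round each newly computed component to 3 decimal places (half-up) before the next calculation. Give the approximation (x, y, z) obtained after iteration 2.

Iteration 1:
  x = (2 - (4)·0.000 - (-4)·0.000) / (11) = 0.182
  y = (-8 - (3)·0.000 - (2)·0.000) / (6) = -1.333
  z = (11 - (2)·0.000 - (-4)·0.000) / (8) = 1.375
Iteration 2:
  x = (2 - (4)·-1.333 - (-4)·1.375) / (11) = 1.167
  y = (-8 - (3)·0.182 - (2)·1.375) / (6) = -1.883
  z = (11 - (2)·0.182 - (-4)·-1.333) / (8) = 0.663

(1.167, -1.883, 0.663)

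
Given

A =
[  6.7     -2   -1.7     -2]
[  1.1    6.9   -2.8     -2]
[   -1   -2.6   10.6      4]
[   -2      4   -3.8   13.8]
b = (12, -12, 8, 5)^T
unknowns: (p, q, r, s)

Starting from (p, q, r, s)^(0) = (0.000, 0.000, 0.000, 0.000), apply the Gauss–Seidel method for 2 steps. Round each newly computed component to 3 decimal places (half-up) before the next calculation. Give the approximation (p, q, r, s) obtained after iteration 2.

Iteration 1:
  p = (12 - (-2)·0.000 - (-1.7)·0.000 - (-2)·0.000) / (6.7) = 1.791
  q = (-12 - (1.1)·1.791 - (-2.8)·0.000 - (-2)·0.000) / (6.9) = -2.025
  r = (8 - (-1)·1.791 - (-2.6)·-2.025 - (4)·0.000) / (10.6) = 0.427
  s = (5 - (-2)·1.791 - (4)·-2.025 - (-3.8)·0.427) / (13.8) = 1.326
Iteration 2:
  p = (12 - (-2)·-2.025 - (-1.7)·0.427 - (-2)·1.326) / (6.7) = 1.691
  q = (-12 - (1.1)·1.691 - (-2.8)·0.427 - (-2)·1.326) / (6.9) = -1.451
  r = (8 - (-1)·1.691 - (-2.6)·-1.451 - (4)·1.326) / (10.6) = 0.058
  s = (5 - (-2)·1.691 - (4)·-1.451 - (-3.8)·0.058) / (13.8) = 1.044

(1.691, -1.451, 0.058, 1.044)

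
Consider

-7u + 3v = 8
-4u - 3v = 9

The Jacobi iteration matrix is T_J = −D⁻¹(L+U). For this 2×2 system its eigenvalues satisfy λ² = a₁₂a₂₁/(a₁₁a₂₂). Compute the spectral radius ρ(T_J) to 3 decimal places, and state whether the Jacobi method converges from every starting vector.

a₁₂a₂₁/(a₁₁a₂₂) = (3)·(-4) / ((-7)·(-3)) = -0.571429
ρ = √|-0.571429| = √0.571429 = 0.756
ρ < 1, so Jacobi converges

0.756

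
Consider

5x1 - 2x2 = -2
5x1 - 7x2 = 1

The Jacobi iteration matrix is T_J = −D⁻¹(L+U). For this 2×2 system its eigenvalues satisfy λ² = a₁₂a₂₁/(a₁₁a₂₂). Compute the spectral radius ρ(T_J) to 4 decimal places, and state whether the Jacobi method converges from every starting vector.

a₁₂a₂₁/(a₁₁a₂₂) = (-2)·(5) / ((5)·(-7)) = 0.285714
ρ = √|0.285714| = √0.285714 = 0.5345
ρ < 1, so Jacobi converges

0.5345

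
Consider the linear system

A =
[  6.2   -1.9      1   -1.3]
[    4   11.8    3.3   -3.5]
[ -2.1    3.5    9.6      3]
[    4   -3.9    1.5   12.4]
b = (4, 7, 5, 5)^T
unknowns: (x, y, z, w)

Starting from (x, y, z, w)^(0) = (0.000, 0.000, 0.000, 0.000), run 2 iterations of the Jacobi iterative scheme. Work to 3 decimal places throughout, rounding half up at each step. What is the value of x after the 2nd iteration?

0.827

Iteration 1:
  x = (4 - (-1.9)·0.000 - (1)·0.000 - (-1.3)·0.000) / (6.2) = 0.645
  y = (7 - (4)·0.000 - (3.3)·0.000 - (-3.5)·0.000) / (11.8) = 0.593
  z = (5 - (-2.1)·0.000 - (3.5)·0.000 - (3)·0.000) / (9.6) = 0.521
  w = (5 - (4)·0.000 - (-3.9)·0.000 - (1.5)·0.000) / (12.4) = 0.403
Iteration 2:
  x = (4 - (-1.9)·0.593 - (1)·0.521 - (-1.3)·0.403) / (6.2) = 0.827
  y = (7 - (4)·0.645 - (3.3)·0.521 - (-3.5)·0.403) / (11.8) = 0.348
  z = (5 - (-2.1)·0.645 - (3.5)·0.593 - (3)·0.403) / (9.6) = 0.320
  w = (5 - (4)·0.645 - (-3.9)·0.593 - (1.5)·0.521) / (12.4) = 0.319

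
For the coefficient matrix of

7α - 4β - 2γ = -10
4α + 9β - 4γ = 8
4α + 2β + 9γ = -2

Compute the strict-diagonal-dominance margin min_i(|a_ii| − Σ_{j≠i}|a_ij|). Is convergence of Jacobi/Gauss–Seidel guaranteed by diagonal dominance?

1

row 1: |7| − (4+2) = 1
row 2: |9| − (4+4) = 1
row 3: |9| − (4+2) = 3
minimum over rows = 1 → strictly diagonally dominant (convergence guaranteed)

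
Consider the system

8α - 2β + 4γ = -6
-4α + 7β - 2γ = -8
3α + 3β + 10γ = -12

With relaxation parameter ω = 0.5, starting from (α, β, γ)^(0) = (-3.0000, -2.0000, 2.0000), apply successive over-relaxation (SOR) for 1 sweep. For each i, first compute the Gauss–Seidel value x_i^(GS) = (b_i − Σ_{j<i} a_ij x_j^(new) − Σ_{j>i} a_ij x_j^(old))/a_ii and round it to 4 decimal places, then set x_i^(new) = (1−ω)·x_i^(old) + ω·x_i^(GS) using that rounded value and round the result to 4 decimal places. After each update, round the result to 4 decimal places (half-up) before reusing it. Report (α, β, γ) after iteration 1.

(-2.6250, -2.0357, 1.0991)

Iteration 1:
  α: GS value = (-6 - (-2)·-2.0000 - (4)·2.0000) / (8) = -2.2500;  α ← (1−ω)·-3.0000 + ω·-2.2500 = -2.6250
  β: GS value = (-8 - (-4)·-2.6250 - (-2)·2.0000) / (7) = -2.0714;  β ← (1−ω)·-2.0000 + ω·-2.0714 = -2.0357
  γ: GS value = (-12 - (3)·-2.6250 - (3)·-2.0357) / (10) = 0.1982;  γ ← (1−ω)·2.0000 + ω·0.1982 = 1.0991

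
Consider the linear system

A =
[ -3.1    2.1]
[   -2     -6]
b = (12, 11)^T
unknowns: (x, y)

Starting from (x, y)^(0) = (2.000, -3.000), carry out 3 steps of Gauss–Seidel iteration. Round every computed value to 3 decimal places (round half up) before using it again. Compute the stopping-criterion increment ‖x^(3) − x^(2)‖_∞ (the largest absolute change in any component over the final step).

0.479

Iteration 1:
  x = (12 - (2.1)·-3.000) / (-3.1) = -5.903
  y = (11 - (-2)·-5.903) / (-6) = 0.134
Iteration 2:
  x = (12 - (2.1)·0.134) / (-3.1) = -3.780
  y = (11 - (-2)·-3.780) / (-6) = -0.573
Iteration 3:
  x = (12 - (2.1)·-0.573) / (-3.1) = -4.259
  y = (11 - (-2)·-4.259) / (-6) = -0.414
Change: (-0.479, 0.159) → max |·| = 0.479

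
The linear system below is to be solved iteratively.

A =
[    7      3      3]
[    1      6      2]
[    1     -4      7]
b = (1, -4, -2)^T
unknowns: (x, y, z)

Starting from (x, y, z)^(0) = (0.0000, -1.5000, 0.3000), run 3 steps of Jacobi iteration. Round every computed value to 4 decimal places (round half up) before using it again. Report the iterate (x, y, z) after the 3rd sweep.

(0.6627, -0.5543, -0.6489)

Iteration 1:
  x = (1 - (3)·-1.5000 - (3)·0.3000) / (7) = 0.6571
  y = (-4 - (1)·0.0000 - (2)·0.3000) / (6) = -0.7667
  z = (-2 - (1)·0.0000 - (-4)·-1.5000) / (7) = -1.1429
Iteration 2:
  x = (1 - (3)·-0.7667 - (3)·-1.1429) / (7) = 0.9613
  y = (-4 - (1)·0.6571 - (2)·-1.1429) / (6) = -0.3952
  z = (-2 - (1)·0.6571 - (-4)·-0.7667) / (7) = -0.8177
Iteration 3:
  x = (1 - (3)·-0.3952 - (3)·-0.8177) / (7) = 0.6627
  y = (-4 - (1)·0.9613 - (2)·-0.8177) / (6) = -0.5543
  z = (-2 - (1)·0.9613 - (-4)·-0.3952) / (7) = -0.6489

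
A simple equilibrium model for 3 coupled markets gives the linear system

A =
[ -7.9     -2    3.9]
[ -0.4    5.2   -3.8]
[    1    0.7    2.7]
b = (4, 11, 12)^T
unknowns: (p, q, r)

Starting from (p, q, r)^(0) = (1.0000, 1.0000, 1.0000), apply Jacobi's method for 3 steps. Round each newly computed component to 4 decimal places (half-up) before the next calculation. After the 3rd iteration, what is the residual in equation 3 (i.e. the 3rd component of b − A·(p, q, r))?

Iteration 1:
  p = (4 - (-2)·1.0000 - (3.9)·1.0000) / (-7.9) = -0.2658
  q = (11 - (-0.4)·1.0000 - (-3.8)·1.0000) / (5.2) = 2.9231
  r = (12 - (1)·1.0000 - (0.7)·1.0000) / (2.7) = 3.8148
Iteration 2:
  p = (4 - (-2)·2.9231 - (3.9)·3.8148) / (-7.9) = 0.6369
  q = (11 - (-0.4)·-0.2658 - (-3.8)·3.8148) / (5.2) = 4.8827
  r = (12 - (1)·-0.2658 - (0.7)·2.9231) / (2.7) = 3.7850
Iteration 3:
  p = (4 - (-2)·4.8827 - (3.9)·3.7850) / (-7.9) = 0.1261
  q = (11 - (-0.4)·0.6369 - (-3.8)·3.7850) / (5.2) = 4.9303
  r = (12 - (1)·0.6369 - (0.7)·4.8827) / (2.7) = 2.9427
Residual b − A·x = (3.3803, -3.4049, 0.4774)

0.4774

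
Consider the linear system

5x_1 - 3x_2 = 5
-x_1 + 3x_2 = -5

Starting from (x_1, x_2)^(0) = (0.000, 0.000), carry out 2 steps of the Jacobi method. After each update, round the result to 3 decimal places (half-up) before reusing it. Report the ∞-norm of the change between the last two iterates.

Iteration 1:
  x_1 = (5 - (-3)·0.000) / (5) = 1.000
  x_2 = (-5 - (-1)·0.000) / (3) = -1.667
Iteration 2:
  x_1 = (5 - (-3)·-1.667) / (5) = 0.000
  x_2 = (-5 - (-1)·1.000) / (3) = -1.333
Change: (-1.000, 0.334) → max |·| = 1.000

1.000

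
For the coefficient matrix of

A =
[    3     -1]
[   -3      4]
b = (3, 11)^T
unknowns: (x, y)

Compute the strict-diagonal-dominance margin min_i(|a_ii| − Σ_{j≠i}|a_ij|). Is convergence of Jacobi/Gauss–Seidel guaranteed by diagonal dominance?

1

row 1: |3| − (1) = 2
row 2: |4| − (3) = 1
minimum over rows = 1 → strictly diagonally dominant (convergence guaranteed)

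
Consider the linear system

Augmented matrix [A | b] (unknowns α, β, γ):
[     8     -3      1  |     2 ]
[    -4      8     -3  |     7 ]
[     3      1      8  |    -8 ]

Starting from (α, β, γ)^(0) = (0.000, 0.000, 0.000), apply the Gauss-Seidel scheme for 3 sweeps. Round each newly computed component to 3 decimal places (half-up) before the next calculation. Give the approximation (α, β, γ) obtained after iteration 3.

Iteration 1:
  α = (2 - (-3)·0.000 - (1)·0.000) / (8) = 0.250
  β = (7 - (-4)·0.250 - (-3)·0.000) / (8) = 1.000
  γ = (-8 - (3)·0.250 - (1)·1.000) / (8) = -1.219
Iteration 2:
  α = (2 - (-3)·1.000 - (1)·-1.219) / (8) = 0.777
  β = (7 - (-4)·0.777 - (-3)·-1.219) / (8) = 0.806
  γ = (-8 - (3)·0.777 - (1)·0.806) / (8) = -1.392
Iteration 3:
  α = (2 - (-3)·0.806 - (1)·-1.392) / (8) = 0.726
  β = (7 - (-4)·0.726 - (-3)·-1.392) / (8) = 0.716
  γ = (-8 - (3)·0.726 - (1)·0.716) / (8) = -1.362

(0.726, 0.716, -1.362)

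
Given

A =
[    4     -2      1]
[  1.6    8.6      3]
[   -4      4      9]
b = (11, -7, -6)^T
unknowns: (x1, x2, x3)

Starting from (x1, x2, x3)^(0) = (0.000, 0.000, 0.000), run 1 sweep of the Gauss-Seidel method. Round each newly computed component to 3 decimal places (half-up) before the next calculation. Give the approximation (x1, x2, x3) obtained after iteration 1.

(2.750, -1.326, 1.145)

Iteration 1:
  x1 = (11 - (-2)·0.000 - (1)·0.000) / (4) = 2.750
  x2 = (-7 - (1.6)·2.750 - (3)·0.000) / (8.6) = -1.326
  x3 = (-6 - (-4)·2.750 - (4)·-1.326) / (9) = 1.145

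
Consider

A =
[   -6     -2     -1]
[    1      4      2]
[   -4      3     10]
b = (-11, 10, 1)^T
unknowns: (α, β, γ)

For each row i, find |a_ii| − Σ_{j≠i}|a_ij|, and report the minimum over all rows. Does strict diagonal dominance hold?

1

row 1: |-6| − (2+1) = 3
row 2: |4| − (1+2) = 1
row 3: |10| − (4+3) = 3
minimum over rows = 1 → strictly diagonally dominant (convergence guaranteed)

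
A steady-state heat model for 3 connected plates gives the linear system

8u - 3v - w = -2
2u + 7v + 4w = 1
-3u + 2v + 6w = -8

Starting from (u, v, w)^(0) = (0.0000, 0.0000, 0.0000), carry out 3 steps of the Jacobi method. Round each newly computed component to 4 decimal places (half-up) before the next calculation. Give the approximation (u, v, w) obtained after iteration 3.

Iteration 1:
  u = (-2 - (-3)·0.0000 - (-1)·0.0000) / (8) = -0.2500
  v = (1 - (2)·0.0000 - (4)·0.0000) / (7) = 0.1429
  w = (-8 - (-3)·0.0000 - (2)·0.0000) / (6) = -1.3333
Iteration 2:
  u = (-2 - (-3)·0.1429 - (-1)·-1.3333) / (8) = -0.3631
  v = (1 - (2)·-0.2500 - (4)·-1.3333) / (7) = 0.9762
  w = (-8 - (-3)·-0.2500 - (2)·0.1429) / (6) = -1.5060
Iteration 3:
  u = (-2 - (-3)·0.9762 - (-1)·-1.5060) / (8) = -0.0722
  v = (1 - (2)·-0.3631 - (4)·-1.5060) / (7) = 1.1072
  w = (-8 - (-3)·-0.3631 - (2)·0.9762) / (6) = -1.8403

(-0.0722, 1.1072, -1.8403)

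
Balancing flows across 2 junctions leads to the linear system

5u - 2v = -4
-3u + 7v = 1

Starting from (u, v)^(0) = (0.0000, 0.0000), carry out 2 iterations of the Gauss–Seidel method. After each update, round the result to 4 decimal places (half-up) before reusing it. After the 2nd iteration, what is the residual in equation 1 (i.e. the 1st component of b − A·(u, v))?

-0.0686

Iteration 1:
  u = (-4 - (-2)·0.0000) / (5) = -0.8000
  v = (1 - (-3)·-0.8000) / (7) = -0.2000
Iteration 2:
  u = (-4 - (-2)·-0.2000) / (5) = -0.8800
  v = (1 - (-3)·-0.8800) / (7) = -0.2343
Residual b − A·x = (-0.0686, 0.0001)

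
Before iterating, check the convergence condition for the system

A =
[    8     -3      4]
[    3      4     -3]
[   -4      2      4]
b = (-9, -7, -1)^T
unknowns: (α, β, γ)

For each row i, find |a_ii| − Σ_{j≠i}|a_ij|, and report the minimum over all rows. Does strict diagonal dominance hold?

-2

row 1: |8| − (3+4) = 1
row 2: |4| − (3+3) = -2
row 3: |4| − (4+2) = -2
minimum over rows = -2 → not strictly diagonally dominant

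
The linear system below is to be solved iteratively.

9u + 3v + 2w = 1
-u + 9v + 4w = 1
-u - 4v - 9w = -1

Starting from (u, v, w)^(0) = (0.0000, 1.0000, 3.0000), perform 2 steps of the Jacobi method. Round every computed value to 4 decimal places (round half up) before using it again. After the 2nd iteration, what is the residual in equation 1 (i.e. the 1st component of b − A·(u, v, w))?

-6.3211

Iteration 1:
  u = (1 - (3)·1.0000 - (2)·3.0000) / (9) = -0.8889
  v = (1 - (-1)·0.0000 - (4)·3.0000) / (9) = -1.2222
  w = (-1 - (-1)·0.0000 - (-4)·1.0000) / (-9) = -0.3333
Iteration 2:
  u = (1 - (3)·-1.2222 - (2)·-0.3333) / (9) = 0.5926
  v = (1 - (-1)·-0.8889 - (4)·-0.3333) / (9) = 0.1605
  w = (-1 - (-1)·-0.8889 - (-4)·-1.2222) / (-9) = 0.7531
Residual b − A·x = (-6.3211, -2.8643, 7.0125)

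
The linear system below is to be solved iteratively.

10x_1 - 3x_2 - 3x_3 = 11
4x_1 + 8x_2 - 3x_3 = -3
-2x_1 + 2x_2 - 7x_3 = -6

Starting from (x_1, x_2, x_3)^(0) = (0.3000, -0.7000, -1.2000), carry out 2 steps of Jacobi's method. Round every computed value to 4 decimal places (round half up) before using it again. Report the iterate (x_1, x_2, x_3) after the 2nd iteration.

Iteration 1:
  x_1 = (11 - (-3)·-0.7000 - (-3)·-1.2000) / (10) = 0.5300
  x_2 = (-3 - (4)·0.3000 - (-3)·-1.2000) / (8) = -0.9750
  x_3 = (-6 - (-2)·0.3000 - (2)·-0.7000) / (-7) = 0.5714
Iteration 2:
  x_1 = (11 - (-3)·-0.9750 - (-3)·0.5714) / (10) = 0.9789
  x_2 = (-3 - (4)·0.5300 - (-3)·0.5714) / (8) = -0.4257
  x_3 = (-6 - (-2)·0.5300 - (2)·-0.9750) / (-7) = 0.4271

(0.9789, -0.4257, 0.4271)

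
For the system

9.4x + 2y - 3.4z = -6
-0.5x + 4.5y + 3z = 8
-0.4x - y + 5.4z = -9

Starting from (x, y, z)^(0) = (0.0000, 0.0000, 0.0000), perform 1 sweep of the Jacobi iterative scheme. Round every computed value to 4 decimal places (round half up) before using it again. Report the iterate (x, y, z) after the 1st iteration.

(-0.6383, 1.7778, -1.6667)

Iteration 1:
  x = (-6 - (2)·0.0000 - (-3.4)·0.0000) / (9.4) = -0.6383
  y = (8 - (-0.5)·0.0000 - (3)·0.0000) / (4.5) = 1.7778
  z = (-9 - (-0.4)·0.0000 - (-1)·0.0000) / (5.4) = -1.6667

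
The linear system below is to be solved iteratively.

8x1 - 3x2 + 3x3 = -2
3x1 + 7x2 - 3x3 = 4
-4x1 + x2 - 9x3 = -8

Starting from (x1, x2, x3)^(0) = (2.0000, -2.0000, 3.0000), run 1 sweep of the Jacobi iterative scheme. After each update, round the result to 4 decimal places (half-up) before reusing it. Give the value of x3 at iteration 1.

-0.2222

Iteration 1:
  x1 = (-2 - (-3)·-2.0000 - (3)·3.0000) / (8) = -2.1250
  x2 = (4 - (3)·2.0000 - (-3)·3.0000) / (7) = 1.0000
  x3 = (-8 - (-4)·2.0000 - (1)·-2.0000) / (-9) = -0.2222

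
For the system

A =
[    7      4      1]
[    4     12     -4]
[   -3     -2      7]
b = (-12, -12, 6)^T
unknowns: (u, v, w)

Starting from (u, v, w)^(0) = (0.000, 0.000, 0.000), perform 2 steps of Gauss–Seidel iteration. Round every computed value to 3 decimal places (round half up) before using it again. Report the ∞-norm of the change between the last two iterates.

Iteration 1:
  u = (-12 - (4)·0.000 - (1)·0.000) / (7) = -1.714
  v = (-12 - (4)·-1.714 - (-4)·0.000) / (12) = -0.429
  w = (6 - (-3)·-1.714 - (-2)·-0.429) / (7) = 0.000
Iteration 2:
  u = (-12 - (4)·-0.429 - (1)·0.000) / (7) = -1.469
  v = (-12 - (4)·-1.469 - (-4)·0.000) / (12) = -0.510
  w = (6 - (-3)·-1.469 - (-2)·-0.510) / (7) = 0.082
Change: (0.245, -0.081, 0.082) → max |·| = 0.245

0.245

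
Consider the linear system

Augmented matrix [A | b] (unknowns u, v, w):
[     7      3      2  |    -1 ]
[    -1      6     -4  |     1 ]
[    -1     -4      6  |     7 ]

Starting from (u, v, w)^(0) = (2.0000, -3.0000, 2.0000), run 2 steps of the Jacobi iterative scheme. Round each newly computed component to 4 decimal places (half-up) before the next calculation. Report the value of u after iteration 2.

Iteration 1:
  u = (-1 - (3)·-3.0000 - (2)·2.0000) / (7) = 0.5714
  v = (1 - (-1)·2.0000 - (-4)·2.0000) / (6) = 1.8333
  w = (7 - (-1)·2.0000 - (-4)·-3.0000) / (6) = -0.5000
Iteration 2:
  u = (-1 - (3)·1.8333 - (2)·-0.5000) / (7) = -0.7857
  v = (1 - (-1)·0.5714 - (-4)·-0.5000) / (6) = -0.0714
  w = (7 - (-1)·0.5714 - (-4)·1.8333) / (6) = 2.4841

-0.7857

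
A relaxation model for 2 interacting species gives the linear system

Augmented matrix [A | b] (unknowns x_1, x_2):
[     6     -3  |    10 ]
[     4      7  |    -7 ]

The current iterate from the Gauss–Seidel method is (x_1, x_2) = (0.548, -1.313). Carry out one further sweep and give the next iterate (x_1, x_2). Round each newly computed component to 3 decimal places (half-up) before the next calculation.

One sweep:
  x_1 = (10 - (-3)·-1.313) / (6) = 1.010
  x_2 = (-7 - (4)·1.010) / (7) = -1.577

(1.010, -1.577)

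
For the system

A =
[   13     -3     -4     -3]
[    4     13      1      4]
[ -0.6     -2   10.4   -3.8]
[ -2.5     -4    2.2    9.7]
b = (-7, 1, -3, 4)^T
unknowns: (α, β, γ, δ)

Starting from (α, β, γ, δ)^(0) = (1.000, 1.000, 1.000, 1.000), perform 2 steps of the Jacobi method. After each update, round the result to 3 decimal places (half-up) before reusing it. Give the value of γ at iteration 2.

Iteration 1:
  α = (-7 - (-3)·1.000 - (-4)·1.000 - (-3)·1.000) / (13) = 0.231
  β = (1 - (4)·1.000 - (1)·1.000 - (4)·1.000) / (13) = -0.615
  γ = (-3 - (-0.6)·1.000 - (-2)·1.000 - (-3.8)·1.000) / (10.4) = 0.327
  δ = (4 - (-2.5)·1.000 - (-4)·1.000 - (2.2)·1.000) / (9.7) = 0.856
Iteration 2:
  α = (-7 - (-3)·-0.615 - (-4)·0.327 - (-3)·0.856) / (13) = -0.382
  β = (1 - (4)·0.231 - (1)·0.327 - (4)·0.856) / (13) = -0.283
  γ = (-3 - (-0.6)·0.231 - (-2)·-0.615 - (-3.8)·0.856) / (10.4) = -0.081
  δ = (4 - (-2.5)·0.231 - (-4)·-0.615 - (2.2)·0.327) / (9.7) = 0.144

-0.081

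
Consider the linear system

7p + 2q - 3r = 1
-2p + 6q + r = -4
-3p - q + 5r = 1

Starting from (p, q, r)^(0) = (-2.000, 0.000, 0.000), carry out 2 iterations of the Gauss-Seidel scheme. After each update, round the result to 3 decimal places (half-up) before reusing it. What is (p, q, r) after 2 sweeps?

(0.389, -0.564, 0.321)

Iteration 1:
  p = (1 - (2)·0.000 - (-3)·0.000) / (7) = 0.143
  q = (-4 - (-2)·0.143 - (1)·0.000) / (6) = -0.619
  r = (1 - (-3)·0.143 - (-1)·-0.619) / (5) = 0.162
Iteration 2:
  p = (1 - (2)·-0.619 - (-3)·0.162) / (7) = 0.389
  q = (-4 - (-2)·0.389 - (1)·0.162) / (6) = -0.564
  r = (1 - (-3)·0.389 - (-1)·-0.564) / (5) = 0.321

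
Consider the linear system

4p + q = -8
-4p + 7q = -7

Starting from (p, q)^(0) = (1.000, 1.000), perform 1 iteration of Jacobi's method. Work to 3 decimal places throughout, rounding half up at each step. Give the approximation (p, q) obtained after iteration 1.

Iteration 1:
  p = (-8 - (1)·1.000) / (4) = -2.250
  q = (-7 - (-4)·1.000) / (7) = -0.429

(-2.250, -0.429)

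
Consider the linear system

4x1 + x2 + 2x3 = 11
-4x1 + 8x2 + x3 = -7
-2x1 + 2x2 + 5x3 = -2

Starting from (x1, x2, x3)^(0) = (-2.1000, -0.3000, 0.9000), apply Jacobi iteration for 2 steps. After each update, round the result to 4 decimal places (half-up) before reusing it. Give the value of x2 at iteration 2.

Iteration 1:
  x1 = (11 - (1)·-0.3000 - (2)·0.9000) / (4) = 2.3750
  x2 = (-7 - (-4)·-2.1000 - (1)·0.9000) / (8) = -2.0375
  x3 = (-2 - (-2)·-2.1000 - (2)·-0.3000) / (5) = -1.1200
Iteration 2:
  x1 = (11 - (1)·-2.0375 - (2)·-1.1200) / (4) = 3.8194
  x2 = (-7 - (-4)·2.3750 - (1)·-1.1200) / (8) = 0.4525
  x3 = (-2 - (-2)·2.3750 - (2)·-2.0375) / (5) = 1.3650

0.4525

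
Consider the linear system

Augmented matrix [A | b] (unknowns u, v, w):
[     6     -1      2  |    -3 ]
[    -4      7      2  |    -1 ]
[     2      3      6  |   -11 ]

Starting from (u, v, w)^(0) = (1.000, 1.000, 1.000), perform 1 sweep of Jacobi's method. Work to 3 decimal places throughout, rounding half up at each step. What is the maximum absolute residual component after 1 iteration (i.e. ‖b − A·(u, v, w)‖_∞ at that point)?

6.479

Iteration 1:
  u = (-3 - (-1)·1.000 - (2)·1.000) / (6) = -0.667
  v = (-1 - (-4)·1.000 - (2)·1.000) / (7) = 0.143
  w = (-11 - (2)·1.000 - (3)·1.000) / (6) = -2.667
Residual b − A·x = (6.479, 0.665, 5.907); ∞-norm = 6.479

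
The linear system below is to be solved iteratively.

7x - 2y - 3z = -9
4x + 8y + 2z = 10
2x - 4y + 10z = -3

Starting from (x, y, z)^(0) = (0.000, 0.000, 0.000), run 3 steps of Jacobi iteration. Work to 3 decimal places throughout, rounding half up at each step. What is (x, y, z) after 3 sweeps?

(-0.528, 1.664, 0.699)

Iteration 1:
  x = (-9 - (-2)·0.000 - (-3)·0.000) / (7) = -1.286
  y = (10 - (4)·0.000 - (2)·0.000) / (8) = 1.250
  z = (-3 - (2)·0.000 - (-4)·0.000) / (10) = -0.300
Iteration 2:
  x = (-9 - (-2)·1.250 - (-3)·-0.300) / (7) = -1.057
  y = (10 - (4)·-1.286 - (2)·-0.300) / (8) = 1.968
  z = (-3 - (2)·-1.286 - (-4)·1.250) / (10) = 0.457
Iteration 3:
  x = (-9 - (-2)·1.968 - (-3)·0.457) / (7) = -0.528
  y = (10 - (4)·-1.057 - (2)·0.457) / (8) = 1.664
  z = (-3 - (2)·-1.057 - (-4)·1.968) / (10) = 0.699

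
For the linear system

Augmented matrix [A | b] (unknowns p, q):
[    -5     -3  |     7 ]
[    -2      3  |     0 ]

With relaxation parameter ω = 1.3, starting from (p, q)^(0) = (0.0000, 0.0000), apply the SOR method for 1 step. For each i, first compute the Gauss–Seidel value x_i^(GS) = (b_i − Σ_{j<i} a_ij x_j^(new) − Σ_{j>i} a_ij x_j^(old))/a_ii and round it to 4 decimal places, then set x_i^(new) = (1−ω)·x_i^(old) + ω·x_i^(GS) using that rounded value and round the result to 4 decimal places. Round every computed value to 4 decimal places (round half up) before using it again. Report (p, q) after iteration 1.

Iteration 1:
  p: GS value = (7 - (-3)·0.0000) / (-5) = -1.4000;  p ← (1−ω)·0.0000 + ω·-1.4000 = -1.8200
  q: GS value = (0 - (-2)·-1.8200) / (3) = -1.2133;  q ← (1−ω)·0.0000 + ω·-1.2133 = -1.5773

(-1.8200, -1.5773)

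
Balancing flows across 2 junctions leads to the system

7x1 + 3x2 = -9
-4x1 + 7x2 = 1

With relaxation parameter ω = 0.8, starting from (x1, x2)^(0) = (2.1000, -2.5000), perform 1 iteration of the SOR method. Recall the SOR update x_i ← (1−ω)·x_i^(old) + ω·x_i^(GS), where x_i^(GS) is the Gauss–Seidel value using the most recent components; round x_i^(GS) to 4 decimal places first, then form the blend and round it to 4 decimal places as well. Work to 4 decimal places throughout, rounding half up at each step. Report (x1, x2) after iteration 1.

Iteration 1:
  x1: GS value = (-9 - (3)·-2.5000) / (7) = -0.2143;  x1 ← (1−ω)·2.1000 + ω·-0.2143 = 0.2486
  x2: GS value = (1 - (-4)·0.2486) / (7) = 0.2849;  x2 ← (1−ω)·-2.5000 + ω·0.2849 = -0.2721

(0.2486, -0.2721)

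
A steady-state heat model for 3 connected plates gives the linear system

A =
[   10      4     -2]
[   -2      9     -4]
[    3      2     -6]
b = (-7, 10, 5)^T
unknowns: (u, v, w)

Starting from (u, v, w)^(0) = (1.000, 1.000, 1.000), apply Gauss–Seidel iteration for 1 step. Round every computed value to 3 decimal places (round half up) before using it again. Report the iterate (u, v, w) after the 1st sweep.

Iteration 1:
  u = (-7 - (4)·1.000 - (-2)·1.000) / (10) = -0.900
  v = (10 - (-2)·-0.900 - (-4)·1.000) / (9) = 1.356
  w = (5 - (3)·-0.900 - (2)·1.356) / (-6) = -0.831

(-0.900, 1.356, -0.831)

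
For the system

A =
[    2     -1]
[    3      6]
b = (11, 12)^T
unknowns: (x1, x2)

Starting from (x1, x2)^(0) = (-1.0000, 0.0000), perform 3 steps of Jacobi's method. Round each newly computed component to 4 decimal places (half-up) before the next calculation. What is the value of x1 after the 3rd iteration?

5.1250

Iteration 1:
  x1 = (11 - (-1)·0.0000) / (2) = 5.5000
  x2 = (12 - (3)·-1.0000) / (6) = 2.5000
Iteration 2:
  x1 = (11 - (-1)·2.5000) / (2) = 6.7500
  x2 = (12 - (3)·5.5000) / (6) = -0.7500
Iteration 3:
  x1 = (11 - (-1)·-0.7500) / (2) = 5.1250
  x2 = (12 - (3)·6.7500) / (6) = -1.3750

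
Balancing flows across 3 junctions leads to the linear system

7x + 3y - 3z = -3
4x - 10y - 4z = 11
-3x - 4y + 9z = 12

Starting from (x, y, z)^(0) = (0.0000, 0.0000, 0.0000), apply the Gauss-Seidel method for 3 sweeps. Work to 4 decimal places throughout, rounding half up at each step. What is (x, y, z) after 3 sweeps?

Iteration 1:
  x = (-3 - (3)·0.0000 - (-3)·0.0000) / (7) = -0.4286
  y = (11 - (4)·-0.4286 - (-4)·0.0000) / (-10) = -1.2714
  z = (12 - (-3)·-0.4286 - (-4)·-1.2714) / (9) = 0.6254
Iteration 2:
  x = (-3 - (3)·-1.2714 - (-3)·0.6254) / (7) = 0.3843
  y = (11 - (4)·0.3843 - (-4)·0.6254) / (-10) = -1.1964
  z = (12 - (-3)·0.3843 - (-4)·-1.1964) / (9) = 0.9297
Iteration 3:
  x = (-3 - (3)·-1.1964 - (-3)·0.9297) / (7) = 0.4826
  y = (11 - (4)·0.4826 - (-4)·0.9297) / (-10) = -1.2788
  z = (12 - (-3)·0.4826 - (-4)·-1.2788) / (9) = 0.9258

(0.4826, -1.2788, 0.9258)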